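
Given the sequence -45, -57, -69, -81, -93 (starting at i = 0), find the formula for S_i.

Check differences: -57 - -45 = -12
-69 - -57 = -12
Common difference d = -12.
First term a = -45.
Formula: S_i = -45 - 12*i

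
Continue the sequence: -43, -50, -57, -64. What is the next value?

Differences: -50 - -43 = -7
This is an arithmetic sequence with common difference d = -7.
Next term = -64 + -7 = -71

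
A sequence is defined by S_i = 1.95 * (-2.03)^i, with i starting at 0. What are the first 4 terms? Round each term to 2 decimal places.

This is a geometric sequence.
i=0: S_0 = 1.95 * (-2.03)^0 = 1.95
i=1: S_1 = 1.95 * (-2.03)^1 ≈ -3.96
i=2: S_2 = 1.95 * (-2.03)^2 ≈ 8.04
i=3: S_3 = 1.95 * (-2.03)^3 ≈ -16.31
The first 4 terms are: [1.95, -3.96, 8.04, -16.31]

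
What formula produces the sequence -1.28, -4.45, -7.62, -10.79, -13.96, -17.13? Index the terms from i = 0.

Check differences: -4.45 - -1.28 = -3.17
-7.62 - -4.45 = -3.17
Common difference d = -3.17.
First term a = -1.28.
Formula: S_i = -1.28 - 3.17*i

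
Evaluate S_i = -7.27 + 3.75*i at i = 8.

S_8 = -7.27 + 3.75*8 = -7.27 + 30.0 = 22.73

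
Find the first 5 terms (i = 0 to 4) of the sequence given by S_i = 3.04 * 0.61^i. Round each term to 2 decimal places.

This is a geometric sequence.
i=0: S_0 = 3.04 * 0.61^0 = 3.04
i=1: S_1 = 3.04 * 0.61^1 ≈ 1.85
i=2: S_2 = 3.04 * 0.61^2 ≈ 1.13
i=3: S_3 = 3.04 * 0.61^3 ≈ 0.69
i=4: S_4 = 3.04 * 0.61^4 ≈ 0.42
The first 5 terms are: [3.04, 1.85, 1.13, 0.69, 0.42]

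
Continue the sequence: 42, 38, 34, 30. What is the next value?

Differences: 38 - 42 = -4
This is an arithmetic sequence with common difference d = -4.
Next term = 30 + -4 = 26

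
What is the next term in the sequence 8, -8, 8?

Ratios: -8 / 8 = -1.0
This is a geometric sequence with common ratio r = -1.
Next term = 8 * -1 = -8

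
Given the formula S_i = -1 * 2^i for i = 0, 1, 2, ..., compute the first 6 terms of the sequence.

This is a geometric sequence.
i=0: S_0 = -1 * 2^0 = -1
i=1: S_1 = -1 * 2^1 = -2
i=2: S_2 = -1 * 2^2 = -4
i=3: S_3 = -1 * 2^3 = -8
i=4: S_4 = -1 * 2^4 = -16
i=5: S_5 = -1 * 2^5 = -32
The first 6 terms are: [-1, -2, -4, -8, -16, -32]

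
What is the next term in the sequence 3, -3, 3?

Ratios: -3 / 3 = -1.0
This is a geometric sequence with common ratio r = -1.
Next term = 3 * -1 = -3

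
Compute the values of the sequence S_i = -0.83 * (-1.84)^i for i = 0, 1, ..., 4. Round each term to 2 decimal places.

This is a geometric sequence.
i=0: S_0 = -0.83 * (-1.84)^0 = -0.83
i=1: S_1 = -0.83 * (-1.84)^1 ≈ 1.53
i=2: S_2 = -0.83 * (-1.84)^2 ≈ -2.81
i=3: S_3 = -0.83 * (-1.84)^3 ≈ 5.17
i=4: S_4 = -0.83 * (-1.84)^4 ≈ -9.51
The first 5 terms are: [-0.83, 1.53, -2.81, 5.17, -9.51]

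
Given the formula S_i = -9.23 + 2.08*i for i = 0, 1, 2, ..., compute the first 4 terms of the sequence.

This is an arithmetic sequence.
i=0: S_0 = -9.23 + 2.08*0 = -9.23
i=1: S_1 = -9.23 + 2.08*1 = -7.15
i=2: S_2 = -9.23 + 2.08*2 = -5.07
i=3: S_3 = -9.23 + 2.08*3 = -2.99
The first 4 terms are: [-9.23, -7.15, -5.07, -2.99]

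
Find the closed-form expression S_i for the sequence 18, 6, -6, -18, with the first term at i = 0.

Check differences: 6 - 18 = -12
-6 - 6 = -12
Common difference d = -12.
First term a = 18.
Formula: S_i = 18 - 12*i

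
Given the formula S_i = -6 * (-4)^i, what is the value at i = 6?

S_6 = -6 * (-4)^6 = -6 * 4096 = -24576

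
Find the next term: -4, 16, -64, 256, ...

Ratios: 16 / -4 = -4.0
This is a geometric sequence with common ratio r = -4.
Next term = 256 * -4 = -1024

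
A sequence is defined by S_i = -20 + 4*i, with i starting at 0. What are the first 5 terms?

This is an arithmetic sequence.
i=0: S_0 = -20 + 4*0 = -20
i=1: S_1 = -20 + 4*1 = -16
i=2: S_2 = -20 + 4*2 = -12
i=3: S_3 = -20 + 4*3 = -8
i=4: S_4 = -20 + 4*4 = -4
The first 5 terms are: [-20, -16, -12, -8, -4]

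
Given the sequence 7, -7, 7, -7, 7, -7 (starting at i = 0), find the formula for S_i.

Check ratios: -7 / 7 = -1.0
Common ratio r = -1.
First term a = 7.
Formula: S_i = 7 * (-1)^i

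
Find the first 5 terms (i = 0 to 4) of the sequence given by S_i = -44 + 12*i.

This is an arithmetic sequence.
i=0: S_0 = -44 + 12*0 = -44
i=1: S_1 = -44 + 12*1 = -32
i=2: S_2 = -44 + 12*2 = -20
i=3: S_3 = -44 + 12*3 = -8
i=4: S_4 = -44 + 12*4 = 4
The first 5 terms are: [-44, -32, -20, -8, 4]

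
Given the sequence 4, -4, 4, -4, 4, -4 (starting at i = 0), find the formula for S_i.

Check ratios: -4 / 4 = -1.0
Common ratio r = -1.
First term a = 4.
Formula: S_i = 4 * (-1)^i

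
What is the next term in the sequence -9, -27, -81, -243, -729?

Ratios: -27 / -9 = 3.0
This is a geometric sequence with common ratio r = 3.
Next term = -729 * 3 = -2187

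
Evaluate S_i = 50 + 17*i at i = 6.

S_6 = 50 + 17*6 = 50 + 102 = 152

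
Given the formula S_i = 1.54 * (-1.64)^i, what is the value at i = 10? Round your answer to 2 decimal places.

S_10 = 1.54 * (-1.64)^10 ≈ 1.54 * 140.7468 ≈ 216.75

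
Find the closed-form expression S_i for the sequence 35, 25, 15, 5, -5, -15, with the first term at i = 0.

Check differences: 25 - 35 = -10
15 - 25 = -10
Common difference d = -10.
First term a = 35.
Formula: S_i = 35 - 10*i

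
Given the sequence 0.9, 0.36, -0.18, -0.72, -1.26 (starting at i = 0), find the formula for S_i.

Check differences: 0.36 - 0.9 = -0.54
-0.18 - 0.36 = -0.54
Common difference d = -0.54.
First term a = 0.9.
Formula: S_i = 0.90 - 0.54*i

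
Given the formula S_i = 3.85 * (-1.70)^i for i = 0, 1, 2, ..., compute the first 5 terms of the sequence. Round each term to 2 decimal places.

This is a geometric sequence.
i=0: S_0 = 3.85 * (-1.7)^0 = 3.85
i=1: S_1 = 3.85 * (-1.7)^1 ≈ -6.55
i=2: S_2 = 3.85 * (-1.7)^2 ≈ 11.13
i=3: S_3 = 3.85 * (-1.7)^3 ≈ -18.92
i=4: S_4 = 3.85 * (-1.7)^4 ≈ 32.16
The first 5 terms are: [3.85, -6.55, 11.13, -18.92, 32.16]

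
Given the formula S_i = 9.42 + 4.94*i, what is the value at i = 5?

S_5 = 9.42 + 4.94*5 = 9.42 + 24.7 = 34.12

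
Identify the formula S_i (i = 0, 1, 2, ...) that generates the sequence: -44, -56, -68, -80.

Check differences: -56 - -44 = -12
-68 - -56 = -12
Common difference d = -12.
First term a = -44.
Formula: S_i = -44 - 12*i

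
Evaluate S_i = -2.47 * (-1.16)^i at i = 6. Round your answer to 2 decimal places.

S_6 = -2.47 * (-1.16)^6 ≈ -2.47 * 2.4364 ≈ -6.02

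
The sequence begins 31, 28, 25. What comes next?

Differences: 28 - 31 = -3
This is an arithmetic sequence with common difference d = -3.
Next term = 25 + -3 = 22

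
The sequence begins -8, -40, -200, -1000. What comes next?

Ratios: -40 / -8 = 5.0
This is a geometric sequence with common ratio r = 5.
Next term = -1000 * 5 = -5000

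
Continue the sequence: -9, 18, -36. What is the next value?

Ratios: 18 / -9 = -2.0
This is a geometric sequence with common ratio r = -2.
Next term = -36 * -2 = 72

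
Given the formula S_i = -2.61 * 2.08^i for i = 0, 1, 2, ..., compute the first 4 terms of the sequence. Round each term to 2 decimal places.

This is a geometric sequence.
i=0: S_0 = -2.61 * 2.08^0 = -2.61
i=1: S_1 = -2.61 * 2.08^1 ≈ -5.43
i=2: S_2 = -2.61 * 2.08^2 ≈ -11.29
i=3: S_3 = -2.61 * 2.08^3 ≈ -23.49
The first 4 terms are: [-2.61, -5.43, -11.29, -23.49]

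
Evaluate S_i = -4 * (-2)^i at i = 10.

S_10 = -4 * (-2)^10 = -4 * 1024 = -4096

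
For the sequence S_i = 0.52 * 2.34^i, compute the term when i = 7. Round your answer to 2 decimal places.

S_7 = 0.52 * 2.34^7 ≈ 0.52 * 384.159 ≈ 199.76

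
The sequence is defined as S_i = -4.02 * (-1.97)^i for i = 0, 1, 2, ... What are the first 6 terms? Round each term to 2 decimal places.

This is a geometric sequence.
i=0: S_0 = -4.02 * (-1.97)^0 = -4.02
i=1: S_1 = -4.02 * (-1.97)^1 ≈ 7.92
i=2: S_2 = -4.02 * (-1.97)^2 ≈ -15.6
i=3: S_3 = -4.02 * (-1.97)^3 ≈ 30.73
i=4: S_4 = -4.02 * (-1.97)^4 ≈ -60.55
i=5: S_5 = -4.02 * (-1.97)^5 ≈ 119.28
The first 6 terms are: [-4.02, 7.92, -15.6, 30.73, -60.55, 119.28]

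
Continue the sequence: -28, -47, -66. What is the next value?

Differences: -47 - -28 = -19
This is an arithmetic sequence with common difference d = -19.
Next term = -66 + -19 = -85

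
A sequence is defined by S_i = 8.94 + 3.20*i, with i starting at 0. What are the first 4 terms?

This is an arithmetic sequence.
i=0: S_0 = 8.94 + 3.2*0 = 8.94
i=1: S_1 = 8.94 + 3.2*1 = 12.14
i=2: S_2 = 8.94 + 3.2*2 = 15.34
i=3: S_3 = 8.94 + 3.2*3 = 18.54
The first 4 terms are: [8.94, 12.14, 15.34, 18.54]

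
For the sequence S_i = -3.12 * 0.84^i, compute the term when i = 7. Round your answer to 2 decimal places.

S_7 = -3.12 * 0.84^7 ≈ -3.12 * 0.2951 ≈ -0.92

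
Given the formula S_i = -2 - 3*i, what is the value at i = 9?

S_9 = -2 + -3*9 = -2 + -27 = -29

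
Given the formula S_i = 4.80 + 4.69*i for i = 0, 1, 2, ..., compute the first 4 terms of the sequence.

This is an arithmetic sequence.
i=0: S_0 = 4.8 + 4.69*0 = 4.8
i=1: S_1 = 4.8 + 4.69*1 = 9.49
i=2: S_2 = 4.8 + 4.69*2 = 14.18
i=3: S_3 = 4.8 + 4.69*3 = 18.87
The first 4 terms are: [4.8, 9.49, 14.18, 18.87]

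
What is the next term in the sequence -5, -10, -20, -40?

Ratios: -10 / -5 = 2.0
This is a geometric sequence with common ratio r = 2.
Next term = -40 * 2 = -80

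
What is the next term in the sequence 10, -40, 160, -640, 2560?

Ratios: -40 / 10 = -4.0
This is a geometric sequence with common ratio r = -4.
Next term = 2560 * -4 = -10240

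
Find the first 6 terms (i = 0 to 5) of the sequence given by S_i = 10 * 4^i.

This is a geometric sequence.
i=0: S_0 = 10 * 4^0 = 10
i=1: S_1 = 10 * 4^1 = 40
i=2: S_2 = 10 * 4^2 = 160
i=3: S_3 = 10 * 4^3 = 640
i=4: S_4 = 10 * 4^4 = 2560
i=5: S_5 = 10 * 4^5 = 10240
The first 6 terms are: [10, 40, 160, 640, 2560, 10240]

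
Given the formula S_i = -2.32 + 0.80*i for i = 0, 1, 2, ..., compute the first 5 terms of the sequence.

This is an arithmetic sequence.
i=0: S_0 = -2.32 + 0.8*0 = -2.32
i=1: S_1 = -2.32 + 0.8*1 = -1.52
i=2: S_2 = -2.32 + 0.8*2 = -0.72
i=3: S_3 = -2.32 + 0.8*3 = 0.08
i=4: S_4 = -2.32 + 0.8*4 = 0.88
The first 5 terms are: [-2.32, -1.52, -0.72, 0.08, 0.88]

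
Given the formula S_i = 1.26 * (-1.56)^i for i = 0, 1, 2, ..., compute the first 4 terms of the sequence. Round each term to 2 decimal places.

This is a geometric sequence.
i=0: S_0 = 1.26 * (-1.56)^0 = 1.26
i=1: S_1 = 1.26 * (-1.56)^1 ≈ -1.97
i=2: S_2 = 1.26 * (-1.56)^2 ≈ 3.07
i=3: S_3 = 1.26 * (-1.56)^3 ≈ -4.78
The first 4 terms are: [1.26, -1.97, 3.07, -4.78]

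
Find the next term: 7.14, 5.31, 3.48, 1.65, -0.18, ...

Differences: 5.31 - 7.14 = -1.83
This is an arithmetic sequence with common difference d = -1.83.
Next term = -0.18 + -1.83 = -2.01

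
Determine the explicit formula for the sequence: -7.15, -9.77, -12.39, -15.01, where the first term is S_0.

Check differences: -9.77 - -7.15 = -2.62
-12.39 - -9.77 = -2.62
Common difference d = -2.62.
First term a = -7.15.
Formula: S_i = -7.15 - 2.62*i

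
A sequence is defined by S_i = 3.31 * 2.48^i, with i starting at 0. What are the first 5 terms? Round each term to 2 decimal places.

This is a geometric sequence.
i=0: S_0 = 3.31 * 2.48^0 = 3.31
i=1: S_1 = 3.31 * 2.48^1 ≈ 8.21
i=2: S_2 = 3.31 * 2.48^2 ≈ 20.36
i=3: S_3 = 3.31 * 2.48^3 ≈ 50.49
i=4: S_4 = 3.31 * 2.48^4 ≈ 125.21
The first 5 terms are: [3.31, 8.21, 20.36, 50.49, 125.21]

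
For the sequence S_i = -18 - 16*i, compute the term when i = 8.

S_8 = -18 + -16*8 = -18 + -128 = -146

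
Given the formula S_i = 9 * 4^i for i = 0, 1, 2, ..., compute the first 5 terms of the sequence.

This is a geometric sequence.
i=0: S_0 = 9 * 4^0 = 9
i=1: S_1 = 9 * 4^1 = 36
i=2: S_2 = 9 * 4^2 = 144
i=3: S_3 = 9 * 4^3 = 576
i=4: S_4 = 9 * 4^4 = 2304
The first 5 terms are: [9, 36, 144, 576, 2304]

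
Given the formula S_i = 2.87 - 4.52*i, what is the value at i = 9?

S_9 = 2.87 + -4.52*9 = 2.87 + -40.68 = -37.81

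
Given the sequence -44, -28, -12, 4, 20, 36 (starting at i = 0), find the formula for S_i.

Check differences: -28 - -44 = 16
-12 - -28 = 16
Common difference d = 16.
First term a = -44.
Formula: S_i = -44 + 16*i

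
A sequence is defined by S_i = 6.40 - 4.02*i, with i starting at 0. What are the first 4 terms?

This is an arithmetic sequence.
i=0: S_0 = 6.4 + -4.02*0 = 6.4
i=1: S_1 = 6.4 + -4.02*1 = 2.38
i=2: S_2 = 6.4 + -4.02*2 = -1.64
i=3: S_3 = 6.4 + -4.02*3 = -5.66
The first 4 terms are: [6.4, 2.38, -1.64, -5.66]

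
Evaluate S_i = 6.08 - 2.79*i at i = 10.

S_10 = 6.08 + -2.79*10 = 6.08 + -27.9 = -21.82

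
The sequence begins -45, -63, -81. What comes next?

Differences: -63 - -45 = -18
This is an arithmetic sequence with common difference d = -18.
Next term = -81 + -18 = -99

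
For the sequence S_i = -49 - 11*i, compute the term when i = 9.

S_9 = -49 + -11*9 = -49 + -99 = -148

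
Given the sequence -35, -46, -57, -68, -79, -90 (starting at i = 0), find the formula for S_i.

Check differences: -46 - -35 = -11
-57 - -46 = -11
Common difference d = -11.
First term a = -35.
Formula: S_i = -35 - 11*i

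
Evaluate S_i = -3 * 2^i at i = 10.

S_10 = -3 * 2^10 = -3 * 1024 = -3072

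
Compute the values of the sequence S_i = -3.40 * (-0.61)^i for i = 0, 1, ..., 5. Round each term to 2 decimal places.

This is a geometric sequence.
i=0: S_0 = -3.4 * (-0.61)^0 = -3.4
i=1: S_1 = -3.4 * (-0.61)^1 ≈ 2.07
i=2: S_2 = -3.4 * (-0.61)^2 ≈ -1.27
i=3: S_3 = -3.4 * (-0.61)^3 ≈ 0.77
i=4: S_4 = -3.4 * (-0.61)^4 ≈ -0.47
i=5: S_5 = -3.4 * (-0.61)^5 ≈ 0.29
The first 6 terms are: [-3.4, 2.07, -1.27, 0.77, -0.47, 0.29]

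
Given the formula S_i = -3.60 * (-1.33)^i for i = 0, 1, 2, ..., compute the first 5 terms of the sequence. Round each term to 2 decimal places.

This is a geometric sequence.
i=0: S_0 = -3.6 * (-1.33)^0 = -3.6
i=1: S_1 = -3.6 * (-1.33)^1 ≈ 4.79
i=2: S_2 = -3.6 * (-1.33)^2 ≈ -6.37
i=3: S_3 = -3.6 * (-1.33)^3 ≈ 8.47
i=4: S_4 = -3.6 * (-1.33)^4 ≈ -11.26
The first 5 terms are: [-3.6, 4.79, -6.37, 8.47, -11.26]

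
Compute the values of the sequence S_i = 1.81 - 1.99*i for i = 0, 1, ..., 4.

This is an arithmetic sequence.
i=0: S_0 = 1.81 + -1.99*0 = 1.81
i=1: S_1 = 1.81 + -1.99*1 = -0.18
i=2: S_2 = 1.81 + -1.99*2 = -2.17
i=3: S_3 = 1.81 + -1.99*3 = -4.16
i=4: S_4 = 1.81 + -1.99*4 = -6.15
The first 5 terms are: [1.81, -0.18, -2.17, -4.16, -6.15]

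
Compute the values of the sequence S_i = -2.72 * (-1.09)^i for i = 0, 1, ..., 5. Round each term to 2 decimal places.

This is a geometric sequence.
i=0: S_0 = -2.72 * (-1.09)^0 = -2.72
i=1: S_1 = -2.72 * (-1.09)^1 ≈ 2.96
i=2: S_2 = -2.72 * (-1.09)^2 ≈ -3.23
i=3: S_3 = -2.72 * (-1.09)^3 ≈ 3.52
i=4: S_4 = -2.72 * (-1.09)^4 ≈ -3.84
i=5: S_5 = -2.72 * (-1.09)^5 ≈ 4.19
The first 6 terms are: [-2.72, 2.96, -3.23, 3.52, -3.84, 4.19]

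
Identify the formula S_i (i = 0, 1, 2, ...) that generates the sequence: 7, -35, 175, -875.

Check ratios: -35 / 7 = -5.0
Common ratio r = -5.
First term a = 7.
Formula: S_i = 7 * (-5)^i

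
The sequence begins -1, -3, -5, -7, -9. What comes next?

Differences: -3 - -1 = -2
This is an arithmetic sequence with common difference d = -2.
Next term = -9 + -2 = -11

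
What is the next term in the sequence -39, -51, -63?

Differences: -51 - -39 = -12
This is an arithmetic sequence with common difference d = -12.
Next term = -63 + -12 = -75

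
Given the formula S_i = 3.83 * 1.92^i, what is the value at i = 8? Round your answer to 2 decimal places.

S_8 = 3.83 * 1.92^8 ≈ 3.83 * 184.6757 ≈ 707.31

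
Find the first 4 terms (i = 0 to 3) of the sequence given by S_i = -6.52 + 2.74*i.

This is an arithmetic sequence.
i=0: S_0 = -6.52 + 2.74*0 = -6.52
i=1: S_1 = -6.52 + 2.74*1 = -3.78
i=2: S_2 = -6.52 + 2.74*2 = -1.04
i=3: S_3 = -6.52 + 2.74*3 = 1.7
The first 4 terms are: [-6.52, -3.78, -1.04, 1.7]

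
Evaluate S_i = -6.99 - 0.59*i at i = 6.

S_6 = -6.99 + -0.59*6 = -6.99 + -3.54 = -10.53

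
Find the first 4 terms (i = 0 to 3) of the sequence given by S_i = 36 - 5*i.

This is an arithmetic sequence.
i=0: S_0 = 36 + -5*0 = 36
i=1: S_1 = 36 + -5*1 = 31
i=2: S_2 = 36 + -5*2 = 26
i=3: S_3 = 36 + -5*3 = 21
The first 4 terms are: [36, 31, 26, 21]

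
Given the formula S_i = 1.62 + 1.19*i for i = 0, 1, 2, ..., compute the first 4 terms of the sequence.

This is an arithmetic sequence.
i=0: S_0 = 1.62 + 1.19*0 = 1.62
i=1: S_1 = 1.62 + 1.19*1 = 2.81
i=2: S_2 = 1.62 + 1.19*2 = 4.0
i=3: S_3 = 1.62 + 1.19*3 = 5.19
The first 4 terms are: [1.62, 2.81, 4.0, 5.19]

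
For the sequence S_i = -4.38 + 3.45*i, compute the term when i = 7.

S_7 = -4.38 + 3.45*7 = -4.38 + 24.15 = 19.77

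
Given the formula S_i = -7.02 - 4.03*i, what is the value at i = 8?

S_8 = -7.02 + -4.03*8 = -7.02 + -32.24 = -39.26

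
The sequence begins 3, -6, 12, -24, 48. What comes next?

Ratios: -6 / 3 = -2.0
This is a geometric sequence with common ratio r = -2.
Next term = 48 * -2 = -96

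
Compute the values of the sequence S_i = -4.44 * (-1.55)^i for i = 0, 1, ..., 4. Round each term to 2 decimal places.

This is a geometric sequence.
i=0: S_0 = -4.44 * (-1.55)^0 = -4.44
i=1: S_1 = -4.44 * (-1.55)^1 ≈ 6.88
i=2: S_2 = -4.44 * (-1.55)^2 ≈ -10.67
i=3: S_3 = -4.44 * (-1.55)^3 ≈ 16.53
i=4: S_4 = -4.44 * (-1.55)^4 ≈ -25.63
The first 5 terms are: [-4.44, 6.88, -10.67, 16.53, -25.63]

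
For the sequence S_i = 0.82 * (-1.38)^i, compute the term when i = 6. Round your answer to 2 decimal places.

S_6 = 0.82 * (-1.38)^6 ≈ 0.82 * 6.9068 ≈ 5.66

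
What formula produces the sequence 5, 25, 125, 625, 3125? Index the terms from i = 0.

Check ratios: 25 / 5 = 5.0
Common ratio r = 5.
First term a = 5.
Formula: S_i = 5 * 5^i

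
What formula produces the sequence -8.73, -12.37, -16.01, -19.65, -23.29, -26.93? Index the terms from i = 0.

Check differences: -12.37 - -8.73 = -3.64
-16.01 - -12.37 = -3.64
Common difference d = -3.64.
First term a = -8.73.
Formula: S_i = -8.73 - 3.64*i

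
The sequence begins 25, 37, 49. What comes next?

Differences: 37 - 25 = 12
This is an arithmetic sequence with common difference d = 12.
Next term = 49 + 12 = 61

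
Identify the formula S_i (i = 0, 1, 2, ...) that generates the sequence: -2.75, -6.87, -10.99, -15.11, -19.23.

Check differences: -6.87 - -2.75 = -4.12
-10.99 - -6.87 = -4.12
Common difference d = -4.12.
First term a = -2.75.
Formula: S_i = -2.75 - 4.12*i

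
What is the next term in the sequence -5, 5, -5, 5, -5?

Ratios: 5 / -5 = -1.0
This is a geometric sequence with common ratio r = -1.
Next term = -5 * -1 = 5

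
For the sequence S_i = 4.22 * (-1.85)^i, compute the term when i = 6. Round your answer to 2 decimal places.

S_6 = 4.22 * (-1.85)^6 ≈ 4.22 * 40.0895 ≈ 169.18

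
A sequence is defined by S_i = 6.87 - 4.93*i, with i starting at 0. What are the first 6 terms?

This is an arithmetic sequence.
i=0: S_0 = 6.87 + -4.93*0 = 6.87
i=1: S_1 = 6.87 + -4.93*1 = 1.94
i=2: S_2 = 6.87 + -4.93*2 = -2.99
i=3: S_3 = 6.87 + -4.93*3 = -7.92
i=4: S_4 = 6.87 + -4.93*4 = -12.85
i=5: S_5 = 6.87 + -4.93*5 = -17.78
The first 6 terms are: [6.87, 1.94, -2.99, -7.92, -12.85, -17.78]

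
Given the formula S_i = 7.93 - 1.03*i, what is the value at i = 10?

S_10 = 7.93 + -1.03*10 = 7.93 + -10.3 = -2.37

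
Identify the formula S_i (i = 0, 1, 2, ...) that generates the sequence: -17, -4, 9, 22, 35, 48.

Check differences: -4 - -17 = 13
9 - -4 = 13
Common difference d = 13.
First term a = -17.
Formula: S_i = -17 + 13*i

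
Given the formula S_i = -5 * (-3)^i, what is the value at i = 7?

S_7 = -5 * (-3)^7 = -5 * -2187 = 10935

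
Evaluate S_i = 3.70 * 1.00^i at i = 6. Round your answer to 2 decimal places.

S_6 = 3.7 * 1.0^6 = 3.7 * 1 = 3.7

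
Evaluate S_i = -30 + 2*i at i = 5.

S_5 = -30 + 2*5 = -30 + 10 = -20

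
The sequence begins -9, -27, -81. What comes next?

Ratios: -27 / -9 = 3.0
This is a geometric sequence with common ratio r = 3.
Next term = -81 * 3 = -243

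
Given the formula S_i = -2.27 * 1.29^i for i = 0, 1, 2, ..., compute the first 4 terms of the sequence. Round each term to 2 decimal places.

This is a geometric sequence.
i=0: S_0 = -2.27 * 1.29^0 = -2.27
i=1: S_1 = -2.27 * 1.29^1 ≈ -2.93
i=2: S_2 = -2.27 * 1.29^2 ≈ -3.78
i=3: S_3 = -2.27 * 1.29^3 ≈ -4.87
The first 4 terms are: [-2.27, -2.93, -3.78, -4.87]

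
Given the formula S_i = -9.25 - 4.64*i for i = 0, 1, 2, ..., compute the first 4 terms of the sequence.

This is an arithmetic sequence.
i=0: S_0 = -9.25 + -4.64*0 = -9.25
i=1: S_1 = -9.25 + -4.64*1 = -13.89
i=2: S_2 = -9.25 + -4.64*2 = -18.53
i=3: S_3 = -9.25 + -4.64*3 = -23.17
The first 4 terms are: [-9.25, -13.89, -18.53, -23.17]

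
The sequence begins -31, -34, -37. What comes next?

Differences: -34 - -31 = -3
This is an arithmetic sequence with common difference d = -3.
Next term = -37 + -3 = -40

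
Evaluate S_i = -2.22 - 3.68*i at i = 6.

S_6 = -2.22 + -3.68*6 = -2.22 + -22.08 = -24.3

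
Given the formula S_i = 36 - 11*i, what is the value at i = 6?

S_6 = 36 + -11*6 = 36 + -66 = -30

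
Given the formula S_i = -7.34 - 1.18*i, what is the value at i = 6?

S_6 = -7.34 + -1.18*6 = -7.34 + -7.08 = -14.42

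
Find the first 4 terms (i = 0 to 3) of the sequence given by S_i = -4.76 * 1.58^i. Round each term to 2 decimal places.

This is a geometric sequence.
i=0: S_0 = -4.76 * 1.58^0 = -4.76
i=1: S_1 = -4.76 * 1.58^1 ≈ -7.52
i=2: S_2 = -4.76 * 1.58^2 ≈ -11.88
i=3: S_3 = -4.76 * 1.58^3 ≈ -18.77
The first 4 terms are: [-4.76, -7.52, -11.88, -18.77]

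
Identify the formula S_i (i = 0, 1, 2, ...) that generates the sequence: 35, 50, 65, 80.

Check differences: 50 - 35 = 15
65 - 50 = 15
Common difference d = 15.
First term a = 35.
Formula: S_i = 35 + 15*i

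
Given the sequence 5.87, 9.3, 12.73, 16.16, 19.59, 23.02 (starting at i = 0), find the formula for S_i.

Check differences: 9.3 - 5.87 = 3.43
12.73 - 9.3 = 3.43
Common difference d = 3.43.
First term a = 5.87.
Formula: S_i = 5.87 + 3.43*i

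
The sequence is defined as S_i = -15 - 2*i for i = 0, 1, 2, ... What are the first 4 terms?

This is an arithmetic sequence.
i=0: S_0 = -15 + -2*0 = -15
i=1: S_1 = -15 + -2*1 = -17
i=2: S_2 = -15 + -2*2 = -19
i=3: S_3 = -15 + -2*3 = -21
The first 4 terms are: [-15, -17, -19, -21]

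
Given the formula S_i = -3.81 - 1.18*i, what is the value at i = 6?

S_6 = -3.81 + -1.18*6 = -3.81 + -7.08 = -10.89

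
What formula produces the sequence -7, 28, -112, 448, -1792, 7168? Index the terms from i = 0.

Check ratios: 28 / -7 = -4.0
Common ratio r = -4.
First term a = -7.
Formula: S_i = -7 * (-4)^i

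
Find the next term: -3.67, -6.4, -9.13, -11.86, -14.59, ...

Differences: -6.4 - -3.67 = -2.73
This is an arithmetic sequence with common difference d = -2.73.
Next term = -14.59 + -2.73 = -17.32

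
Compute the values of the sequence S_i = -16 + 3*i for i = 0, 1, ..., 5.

This is an arithmetic sequence.
i=0: S_0 = -16 + 3*0 = -16
i=1: S_1 = -16 + 3*1 = -13
i=2: S_2 = -16 + 3*2 = -10
i=3: S_3 = -16 + 3*3 = -7
i=4: S_4 = -16 + 3*4 = -4
i=5: S_5 = -16 + 3*5 = -1
The first 6 terms are: [-16, -13, -10, -7, -4, -1]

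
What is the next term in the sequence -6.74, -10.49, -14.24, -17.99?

Differences: -10.49 - -6.74 = -3.75
This is an arithmetic sequence with common difference d = -3.75.
Next term = -17.99 + -3.75 = -21.74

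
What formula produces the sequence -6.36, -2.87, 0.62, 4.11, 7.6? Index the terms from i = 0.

Check differences: -2.87 - -6.36 = 3.49
0.62 - -2.87 = 3.49
Common difference d = 3.49.
First term a = -6.36.
Formula: S_i = -6.36 + 3.49*i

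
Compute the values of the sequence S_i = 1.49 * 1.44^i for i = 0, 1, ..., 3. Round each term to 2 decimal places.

This is a geometric sequence.
i=0: S_0 = 1.49 * 1.44^0 = 1.49
i=1: S_1 = 1.49 * 1.44^1 ≈ 2.15
i=2: S_2 = 1.49 * 1.44^2 ≈ 3.09
i=3: S_3 = 1.49 * 1.44^3 ≈ 4.45
The first 4 terms are: [1.49, 2.15, 3.09, 4.45]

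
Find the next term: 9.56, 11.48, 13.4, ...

Differences: 11.48 - 9.56 = 1.92
This is an arithmetic sequence with common difference d = 1.92.
Next term = 13.4 + 1.92 = 15.32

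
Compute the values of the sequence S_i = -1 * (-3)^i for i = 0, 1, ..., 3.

This is a geometric sequence.
i=0: S_0 = -1 * (-3)^0 = -1
i=1: S_1 = -1 * (-3)^1 = 3
i=2: S_2 = -1 * (-3)^2 = -9
i=3: S_3 = -1 * (-3)^3 = 27
The first 4 terms are: [-1, 3, -9, 27]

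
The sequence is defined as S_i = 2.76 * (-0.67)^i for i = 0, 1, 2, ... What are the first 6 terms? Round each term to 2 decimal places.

This is a geometric sequence.
i=0: S_0 = 2.76 * (-0.67)^0 = 2.76
i=1: S_1 = 2.76 * (-0.67)^1 ≈ -1.85
i=2: S_2 = 2.76 * (-0.67)^2 ≈ 1.24
i=3: S_3 = 2.76 * (-0.67)^3 ≈ -0.83
i=4: S_4 = 2.76 * (-0.67)^4 ≈ 0.56
i=5: S_5 = 2.76 * (-0.67)^5 ≈ -0.37
The first 6 terms are: [2.76, -1.85, 1.24, -0.83, 0.56, -0.37]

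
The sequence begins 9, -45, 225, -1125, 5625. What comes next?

Ratios: -45 / 9 = -5.0
This is a geometric sequence with common ratio r = -5.
Next term = 5625 * -5 = -28125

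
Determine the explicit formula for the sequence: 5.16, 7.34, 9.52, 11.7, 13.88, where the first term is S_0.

Check differences: 7.34 - 5.16 = 2.18
9.52 - 7.34 = 2.18
Common difference d = 2.18.
First term a = 5.16.
Formula: S_i = 5.16 + 2.18*i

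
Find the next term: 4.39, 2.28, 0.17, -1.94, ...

Differences: 2.28 - 4.39 = -2.11
This is an arithmetic sequence with common difference d = -2.11.
Next term = -1.94 + -2.11 = -4.05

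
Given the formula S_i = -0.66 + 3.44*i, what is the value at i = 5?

S_5 = -0.66 + 3.44*5 = -0.66 + 17.2 = 16.54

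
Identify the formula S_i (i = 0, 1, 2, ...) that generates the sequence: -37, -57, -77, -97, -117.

Check differences: -57 - -37 = -20
-77 - -57 = -20
Common difference d = -20.
First term a = -37.
Formula: S_i = -37 - 20*i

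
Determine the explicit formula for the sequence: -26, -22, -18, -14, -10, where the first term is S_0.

Check differences: -22 - -26 = 4
-18 - -22 = 4
Common difference d = 4.
First term a = -26.
Formula: S_i = -26 + 4*i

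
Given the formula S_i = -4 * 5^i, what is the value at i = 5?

S_5 = -4 * 5^5 = -4 * 3125 = -12500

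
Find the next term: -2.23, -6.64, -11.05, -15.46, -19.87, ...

Differences: -6.64 - -2.23 = -4.41
This is an arithmetic sequence with common difference d = -4.41.
Next term = -19.87 + -4.41 = -24.28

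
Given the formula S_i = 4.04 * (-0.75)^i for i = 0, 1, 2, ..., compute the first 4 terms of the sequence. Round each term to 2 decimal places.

This is a geometric sequence.
i=0: S_0 = 4.04 * (-0.75)^0 = 4.04
i=1: S_1 = 4.04 * (-0.75)^1 = -3.03
i=2: S_2 = 4.04 * (-0.75)^2 ≈ 2.27
i=3: S_3 = 4.04 * (-0.75)^3 ≈ -1.7
The first 4 terms are: [4.04, -3.03, 2.27, -1.7]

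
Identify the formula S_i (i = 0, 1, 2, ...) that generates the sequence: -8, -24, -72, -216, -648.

Check ratios: -24 / -8 = 3.0
Common ratio r = 3.
First term a = -8.
Formula: S_i = -8 * 3^i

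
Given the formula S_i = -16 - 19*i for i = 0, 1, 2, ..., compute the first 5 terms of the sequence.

This is an arithmetic sequence.
i=0: S_0 = -16 + -19*0 = -16
i=1: S_1 = -16 + -19*1 = -35
i=2: S_2 = -16 + -19*2 = -54
i=3: S_3 = -16 + -19*3 = -73
i=4: S_4 = -16 + -19*4 = -92
The first 5 terms are: [-16, -35, -54, -73, -92]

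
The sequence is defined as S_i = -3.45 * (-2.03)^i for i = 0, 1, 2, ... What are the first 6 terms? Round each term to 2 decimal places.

This is a geometric sequence.
i=0: S_0 = -3.45 * (-2.03)^0 = -3.45
i=1: S_1 = -3.45 * (-2.03)^1 ≈ 7.0
i=2: S_2 = -3.45 * (-2.03)^2 ≈ -14.22
i=3: S_3 = -3.45 * (-2.03)^3 ≈ 28.86
i=4: S_4 = -3.45 * (-2.03)^4 ≈ -58.59
i=5: S_5 = -3.45 * (-2.03)^5 ≈ 118.93
The first 6 terms are: [-3.45, 7.0, -14.22, 28.86, -58.59, 118.93]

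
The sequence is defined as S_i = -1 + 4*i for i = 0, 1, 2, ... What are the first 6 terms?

This is an arithmetic sequence.
i=0: S_0 = -1 + 4*0 = -1
i=1: S_1 = -1 + 4*1 = 3
i=2: S_2 = -1 + 4*2 = 7
i=3: S_3 = -1 + 4*3 = 11
i=4: S_4 = -1 + 4*4 = 15
i=5: S_5 = -1 + 4*5 = 19
The first 6 terms are: [-1, 3, 7, 11, 15, 19]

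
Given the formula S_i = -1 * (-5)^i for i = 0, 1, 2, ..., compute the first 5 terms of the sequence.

This is a geometric sequence.
i=0: S_0 = -1 * (-5)^0 = -1
i=1: S_1 = -1 * (-5)^1 = 5
i=2: S_2 = -1 * (-5)^2 = -25
i=3: S_3 = -1 * (-5)^3 = 125
i=4: S_4 = -1 * (-5)^4 = -625
The first 5 terms are: [-1, 5, -25, 125, -625]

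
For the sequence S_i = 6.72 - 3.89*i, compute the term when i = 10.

S_10 = 6.72 + -3.89*10 = 6.72 + -38.9 = -32.18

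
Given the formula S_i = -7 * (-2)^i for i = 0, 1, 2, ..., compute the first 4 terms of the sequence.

This is a geometric sequence.
i=0: S_0 = -7 * (-2)^0 = -7
i=1: S_1 = -7 * (-2)^1 = 14
i=2: S_2 = -7 * (-2)^2 = -28
i=3: S_3 = -7 * (-2)^3 = 56
The first 4 terms are: [-7, 14, -28, 56]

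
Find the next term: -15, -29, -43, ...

Differences: -29 - -15 = -14
This is an arithmetic sequence with common difference d = -14.
Next term = -43 + -14 = -57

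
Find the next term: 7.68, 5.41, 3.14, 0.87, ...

Differences: 5.41 - 7.68 = -2.27
This is an arithmetic sequence with common difference d = -2.27.
Next term = 0.87 + -2.27 = -1.4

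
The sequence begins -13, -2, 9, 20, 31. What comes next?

Differences: -2 - -13 = 11
This is an arithmetic sequence with common difference d = 11.
Next term = 31 + 11 = 42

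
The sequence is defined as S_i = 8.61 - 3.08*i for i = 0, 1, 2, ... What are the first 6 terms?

This is an arithmetic sequence.
i=0: S_0 = 8.61 + -3.08*0 = 8.61
i=1: S_1 = 8.61 + -3.08*1 = 5.53
i=2: S_2 = 8.61 + -3.08*2 = 2.45
i=3: S_3 = 8.61 + -3.08*3 = -0.63
i=4: S_4 = 8.61 + -3.08*4 = -3.71
i=5: S_5 = 8.61 + -3.08*5 = -6.79
The first 6 terms are: [8.61, 5.53, 2.45, -0.63, -3.71, -6.79]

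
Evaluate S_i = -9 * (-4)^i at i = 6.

S_6 = -9 * (-4)^6 = -9 * 4096 = -36864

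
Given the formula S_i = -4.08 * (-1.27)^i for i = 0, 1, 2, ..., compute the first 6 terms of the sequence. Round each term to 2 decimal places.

This is a geometric sequence.
i=0: S_0 = -4.08 * (-1.27)^0 = -4.08
i=1: S_1 = -4.08 * (-1.27)^1 ≈ 5.18
i=2: S_2 = -4.08 * (-1.27)^2 ≈ -6.58
i=3: S_3 = -4.08 * (-1.27)^3 ≈ 8.36
i=4: S_4 = -4.08 * (-1.27)^4 ≈ -10.61
i=5: S_5 = -4.08 * (-1.27)^5 ≈ 13.48
The first 6 terms are: [-4.08, 5.18, -6.58, 8.36, -10.61, 13.48]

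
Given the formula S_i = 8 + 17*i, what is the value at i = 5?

S_5 = 8 + 17*5 = 8 + 85 = 93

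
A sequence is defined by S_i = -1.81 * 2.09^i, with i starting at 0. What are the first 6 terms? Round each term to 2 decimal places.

This is a geometric sequence.
i=0: S_0 = -1.81 * 2.09^0 = -1.81
i=1: S_1 = -1.81 * 2.09^1 ≈ -3.78
i=2: S_2 = -1.81 * 2.09^2 ≈ -7.91
i=3: S_3 = -1.81 * 2.09^3 ≈ -16.52
i=4: S_4 = -1.81 * 2.09^4 ≈ -34.54
i=5: S_5 = -1.81 * 2.09^5 ≈ -72.18
The first 6 terms are: [-1.81, -3.78, -7.91, -16.52, -34.54, -72.18]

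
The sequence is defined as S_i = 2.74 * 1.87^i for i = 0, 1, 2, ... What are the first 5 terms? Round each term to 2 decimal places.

This is a geometric sequence.
i=0: S_0 = 2.74 * 1.87^0 = 2.74
i=1: S_1 = 2.74 * 1.87^1 ≈ 5.12
i=2: S_2 = 2.74 * 1.87^2 ≈ 9.58
i=3: S_3 = 2.74 * 1.87^3 ≈ 17.92
i=4: S_4 = 2.74 * 1.87^4 ≈ 33.51
The first 5 terms are: [2.74, 5.12, 9.58, 17.92, 33.51]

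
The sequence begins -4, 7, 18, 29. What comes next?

Differences: 7 - -4 = 11
This is an arithmetic sequence with common difference d = 11.
Next term = 29 + 11 = 40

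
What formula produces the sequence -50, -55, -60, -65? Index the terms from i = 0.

Check differences: -55 - -50 = -5
-60 - -55 = -5
Common difference d = -5.
First term a = -50.
Formula: S_i = -50 - 5*i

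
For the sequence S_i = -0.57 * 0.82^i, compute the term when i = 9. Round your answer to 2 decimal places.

S_9 = -0.57 * 0.82^9 ≈ -0.57 * 0.1676 ≈ -0.1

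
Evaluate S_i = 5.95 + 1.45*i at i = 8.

S_8 = 5.95 + 1.45*8 = 5.95 + 11.6 = 17.55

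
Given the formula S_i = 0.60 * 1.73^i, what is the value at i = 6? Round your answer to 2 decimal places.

S_6 = 0.6 * 1.73^6 ≈ 0.6 * 26.8088 ≈ 16.09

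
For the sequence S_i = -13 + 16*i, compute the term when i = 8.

S_8 = -13 + 16*8 = -13 + 128 = 115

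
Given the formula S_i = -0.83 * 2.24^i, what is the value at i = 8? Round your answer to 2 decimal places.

S_8 = -0.83 * 2.24^8 ≈ -0.83 * 633.8466 ≈ -526.09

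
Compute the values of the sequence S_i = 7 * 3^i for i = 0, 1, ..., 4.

This is a geometric sequence.
i=0: S_0 = 7 * 3^0 = 7
i=1: S_1 = 7 * 3^1 = 21
i=2: S_2 = 7 * 3^2 = 63
i=3: S_3 = 7 * 3^3 = 189
i=4: S_4 = 7 * 3^4 = 567
The first 5 terms are: [7, 21, 63, 189, 567]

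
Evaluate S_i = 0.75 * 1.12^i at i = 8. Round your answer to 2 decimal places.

S_8 = 0.75 * 1.12^8 ≈ 0.75 * 2.476 ≈ 1.86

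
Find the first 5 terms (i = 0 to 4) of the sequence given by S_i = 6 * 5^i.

This is a geometric sequence.
i=0: S_0 = 6 * 5^0 = 6
i=1: S_1 = 6 * 5^1 = 30
i=2: S_2 = 6 * 5^2 = 150
i=3: S_3 = 6 * 5^3 = 750
i=4: S_4 = 6 * 5^4 = 3750
The first 5 terms are: [6, 30, 150, 750, 3750]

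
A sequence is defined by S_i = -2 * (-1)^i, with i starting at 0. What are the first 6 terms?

This is a geometric sequence.
i=0: S_0 = -2 * (-1)^0 = -2
i=1: S_1 = -2 * (-1)^1 = 2
i=2: S_2 = -2 * (-1)^2 = -2
i=3: S_3 = -2 * (-1)^3 = 2
i=4: S_4 = -2 * (-1)^4 = -2
i=5: S_5 = -2 * (-1)^5 = 2
The first 6 terms are: [-2, 2, -2, 2, -2, 2]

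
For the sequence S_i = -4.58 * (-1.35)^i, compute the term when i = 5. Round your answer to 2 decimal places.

S_5 = -4.58 * (-1.35)^5 ≈ -4.58 * -4.484 ≈ 20.54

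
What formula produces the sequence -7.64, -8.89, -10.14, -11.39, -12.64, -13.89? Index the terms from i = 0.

Check differences: -8.89 - -7.64 = -1.25
-10.14 - -8.89 = -1.25
Common difference d = -1.25.
First term a = -7.64.
Formula: S_i = -7.64 - 1.25*i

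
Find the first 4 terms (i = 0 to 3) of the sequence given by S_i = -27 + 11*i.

This is an arithmetic sequence.
i=0: S_0 = -27 + 11*0 = -27
i=1: S_1 = -27 + 11*1 = -16
i=2: S_2 = -27 + 11*2 = -5
i=3: S_3 = -27 + 11*3 = 6
The first 4 terms are: [-27, -16, -5, 6]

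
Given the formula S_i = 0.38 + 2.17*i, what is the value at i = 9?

S_9 = 0.38 + 2.17*9 = 0.38 + 19.53 = 19.91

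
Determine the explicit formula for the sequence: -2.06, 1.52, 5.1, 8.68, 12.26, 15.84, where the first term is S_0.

Check differences: 1.52 - -2.06 = 3.58
5.1 - 1.52 = 3.58
Common difference d = 3.58.
First term a = -2.06.
Formula: S_i = -2.06 + 3.58*i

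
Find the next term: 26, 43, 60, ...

Differences: 43 - 26 = 17
This is an arithmetic sequence with common difference d = 17.
Next term = 60 + 17 = 77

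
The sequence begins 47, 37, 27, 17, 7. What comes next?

Differences: 37 - 47 = -10
This is an arithmetic sequence with common difference d = -10.
Next term = 7 + -10 = -3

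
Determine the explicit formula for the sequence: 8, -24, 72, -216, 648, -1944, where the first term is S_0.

Check ratios: -24 / 8 = -3.0
Common ratio r = -3.
First term a = 8.
Formula: S_i = 8 * (-3)^i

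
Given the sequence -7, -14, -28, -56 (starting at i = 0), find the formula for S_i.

Check ratios: -14 / -7 = 2.0
Common ratio r = 2.
First term a = -7.
Formula: S_i = -7 * 2^i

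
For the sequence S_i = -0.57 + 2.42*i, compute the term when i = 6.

S_6 = -0.57 + 2.42*6 = -0.57 + 14.52 = 13.95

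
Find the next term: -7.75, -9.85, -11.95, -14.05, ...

Differences: -9.85 - -7.75 = -2.1
This is an arithmetic sequence with common difference d = -2.1.
Next term = -14.05 + -2.1 = -16.15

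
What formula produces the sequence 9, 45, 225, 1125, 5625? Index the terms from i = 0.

Check ratios: 45 / 9 = 5.0
Common ratio r = 5.
First term a = 9.
Formula: S_i = 9 * 5^i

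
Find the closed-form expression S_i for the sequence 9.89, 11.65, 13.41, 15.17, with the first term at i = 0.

Check differences: 11.65 - 9.89 = 1.76
13.41 - 11.65 = 1.76
Common difference d = 1.76.
First term a = 9.89.
Formula: S_i = 9.89 + 1.76*i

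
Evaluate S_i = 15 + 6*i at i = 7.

S_7 = 15 + 6*7 = 15 + 42 = 57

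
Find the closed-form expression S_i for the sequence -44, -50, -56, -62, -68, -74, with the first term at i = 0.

Check differences: -50 - -44 = -6
-56 - -50 = -6
Common difference d = -6.
First term a = -44.
Formula: S_i = -44 - 6*i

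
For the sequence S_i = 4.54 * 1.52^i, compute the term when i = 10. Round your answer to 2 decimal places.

S_10 = 4.54 * 1.52^10 ≈ 4.54 * 65.8318 ≈ 298.88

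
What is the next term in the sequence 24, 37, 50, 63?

Differences: 37 - 24 = 13
This is an arithmetic sequence with common difference d = 13.
Next term = 63 + 13 = 76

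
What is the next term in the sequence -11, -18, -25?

Differences: -18 - -11 = -7
This is an arithmetic sequence with common difference d = -7.
Next term = -25 + -7 = -32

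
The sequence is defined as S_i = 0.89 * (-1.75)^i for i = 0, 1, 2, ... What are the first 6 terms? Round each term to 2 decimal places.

This is a geometric sequence.
i=0: S_0 = 0.89 * (-1.75)^0 = 0.89
i=1: S_1 = 0.89 * (-1.75)^1 ≈ -1.56
i=2: S_2 = 0.89 * (-1.75)^2 ≈ 2.73
i=3: S_3 = 0.89 * (-1.75)^3 ≈ -4.77
i=4: S_4 = 0.89 * (-1.75)^4 ≈ 8.35
i=5: S_5 = 0.89 * (-1.75)^5 ≈ -14.61
The first 6 terms are: [0.89, -1.56, 2.73, -4.77, 8.35, -14.61]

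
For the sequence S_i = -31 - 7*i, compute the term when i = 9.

S_9 = -31 + -7*9 = -31 + -63 = -94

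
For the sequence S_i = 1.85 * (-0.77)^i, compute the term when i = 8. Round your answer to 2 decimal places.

S_8 = 1.85 * (-0.77)^8 ≈ 1.85 * 0.1236 ≈ 0.23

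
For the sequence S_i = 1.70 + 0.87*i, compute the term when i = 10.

S_10 = 1.7 + 0.87*10 = 1.7 + 8.7 = 10.4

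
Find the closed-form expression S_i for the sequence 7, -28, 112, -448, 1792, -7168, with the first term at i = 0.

Check ratios: -28 / 7 = -4.0
Common ratio r = -4.
First term a = 7.
Formula: S_i = 7 * (-4)^i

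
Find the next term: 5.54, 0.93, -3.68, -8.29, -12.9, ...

Differences: 0.93 - 5.54 = -4.61
This is an arithmetic sequence with common difference d = -4.61.
Next term = -12.9 + -4.61 = -17.51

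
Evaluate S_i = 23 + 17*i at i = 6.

S_6 = 23 + 17*6 = 23 + 102 = 125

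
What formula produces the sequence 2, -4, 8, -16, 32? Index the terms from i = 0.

Check ratios: -4 / 2 = -2.0
Common ratio r = -2.
First term a = 2.
Formula: S_i = 2 * (-2)^i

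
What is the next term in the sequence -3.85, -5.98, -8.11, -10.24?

Differences: -5.98 - -3.85 = -2.13
This is an arithmetic sequence with common difference d = -2.13.
Next term = -10.24 + -2.13 = -12.37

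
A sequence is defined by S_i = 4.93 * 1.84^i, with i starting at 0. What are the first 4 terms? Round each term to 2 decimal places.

This is a geometric sequence.
i=0: S_0 = 4.93 * 1.84^0 = 4.93
i=1: S_1 = 4.93 * 1.84^1 ≈ 9.07
i=2: S_2 = 4.93 * 1.84^2 ≈ 16.69
i=3: S_3 = 4.93 * 1.84^3 ≈ 30.71
The first 4 terms are: [4.93, 9.07, 16.69, 30.71]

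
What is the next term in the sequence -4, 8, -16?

Ratios: 8 / -4 = -2.0
This is a geometric sequence with common ratio r = -2.
Next term = -16 * -2 = 32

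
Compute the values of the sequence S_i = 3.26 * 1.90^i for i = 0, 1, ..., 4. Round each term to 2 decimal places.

This is a geometric sequence.
i=0: S_0 = 3.26 * 1.9^0 = 3.26
i=1: S_1 = 3.26 * 1.9^1 ≈ 6.19
i=2: S_2 = 3.26 * 1.9^2 ≈ 11.77
i=3: S_3 = 3.26 * 1.9^3 ≈ 22.36
i=4: S_4 = 3.26 * 1.9^4 ≈ 42.48
The first 5 terms are: [3.26, 6.19, 11.77, 22.36, 42.48]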